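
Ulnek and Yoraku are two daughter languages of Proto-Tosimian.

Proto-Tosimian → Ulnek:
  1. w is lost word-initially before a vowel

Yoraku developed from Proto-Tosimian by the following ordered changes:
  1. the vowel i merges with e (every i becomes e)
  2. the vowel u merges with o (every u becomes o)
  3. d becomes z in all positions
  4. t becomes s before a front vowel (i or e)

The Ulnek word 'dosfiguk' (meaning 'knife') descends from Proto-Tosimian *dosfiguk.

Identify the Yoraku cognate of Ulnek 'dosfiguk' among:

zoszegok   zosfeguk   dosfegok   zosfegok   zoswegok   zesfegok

zosfegok

Yoraku: *dosfiguk
  dosfiguk → dosfeguk   [vowel merger]
  dosfeguk → dosfegok   [vowel merger]
  dosfegok → zosfegok   [unconditioned shift]
  zosfegok (rule 4 does not apply)
  giving Yoraku zosfegok.
Only 'zosfegok' matches the regular Yoraku development of *dosfiguk.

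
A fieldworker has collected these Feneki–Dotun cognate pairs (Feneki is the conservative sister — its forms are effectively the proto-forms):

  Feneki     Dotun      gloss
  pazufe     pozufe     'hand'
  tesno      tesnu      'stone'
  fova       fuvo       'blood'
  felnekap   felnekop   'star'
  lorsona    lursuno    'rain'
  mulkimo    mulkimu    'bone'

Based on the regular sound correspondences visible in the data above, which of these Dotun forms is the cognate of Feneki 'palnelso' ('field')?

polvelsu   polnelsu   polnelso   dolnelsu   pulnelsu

polnelsu

pazufe ~ pozufe — Feneki a corresponds to Dotun o after a consonant, before a consonant other than r, m, n, p, b, f, v.
tesno ~ tesnu, mulkimo ~ mulkimu — Feneki o corresponds to Dotun u word-finally.
Applying these to Feneki 'palnelso':
  palnelso → polnelso   (a→o after a consonant, before a consonant other than r, m, n, p, b, f, v)
  polnelso → polnelsu   (o→u word-finally)
So the Dotun cognate is 'polnelsu'.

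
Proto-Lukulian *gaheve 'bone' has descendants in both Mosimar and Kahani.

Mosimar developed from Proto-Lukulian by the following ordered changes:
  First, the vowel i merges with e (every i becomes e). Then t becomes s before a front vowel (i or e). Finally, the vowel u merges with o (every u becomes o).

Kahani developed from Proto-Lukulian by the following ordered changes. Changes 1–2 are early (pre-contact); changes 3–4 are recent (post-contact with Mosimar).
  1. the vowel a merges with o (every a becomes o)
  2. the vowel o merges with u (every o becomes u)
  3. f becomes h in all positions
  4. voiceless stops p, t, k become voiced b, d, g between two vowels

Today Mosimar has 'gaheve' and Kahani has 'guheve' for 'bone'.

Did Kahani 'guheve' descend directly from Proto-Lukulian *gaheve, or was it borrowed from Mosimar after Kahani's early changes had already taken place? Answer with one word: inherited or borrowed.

If inherited, *gaheve would pass through all of Kahani's changes:
Kahani: *gaheve > goheve > guheve  (by vowel merger, vowel merger)
If borrowed from Mosimar 'gaheve' after the early changes, it would undergo only the recent ones:
  rule 3 (unconditioned shift): no change (gaheve)
  rule 4 (intervocalic voicing): no change (gaheve)
  ⇒ as a loan: gaheve
Kahani 'guheve' matches the inherited outcome exactly, so it is an inherited cognate, not a loan.

inherited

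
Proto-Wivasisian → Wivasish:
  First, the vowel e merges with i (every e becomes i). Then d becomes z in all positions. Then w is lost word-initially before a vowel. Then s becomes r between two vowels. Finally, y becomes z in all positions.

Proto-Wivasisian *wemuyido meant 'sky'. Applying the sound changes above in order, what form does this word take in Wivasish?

Wivasish: start from *wemuyido.
  rule 1 (vowel merger): wemuyido → wimuyido
  rule 2 (unconditioned shift): wimuyido → wimuyizo
  rule 3 (glide loss): wimuyizo → imuyizo
  rule 4: no change — imuyizo
  rule 5 (unconditioned shift): imuyizo → imuzizo
  ⇒ Wivasish imuzizo

imuzizo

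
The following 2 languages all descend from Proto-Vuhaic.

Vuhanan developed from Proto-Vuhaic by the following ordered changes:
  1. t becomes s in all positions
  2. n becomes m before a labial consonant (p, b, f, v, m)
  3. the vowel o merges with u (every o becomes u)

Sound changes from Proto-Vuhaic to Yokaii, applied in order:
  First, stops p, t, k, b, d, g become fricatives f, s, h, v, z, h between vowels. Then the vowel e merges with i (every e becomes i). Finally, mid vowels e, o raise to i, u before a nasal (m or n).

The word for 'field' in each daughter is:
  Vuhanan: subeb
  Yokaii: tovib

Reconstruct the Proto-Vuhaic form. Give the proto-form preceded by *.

*tobeb

Position 4: Vuhanan has e, Yokaii has i. Vuhanan preserves e here (none of its changes turn any other segment into e), so the proto-segment is *e.
Position 1: Vuhanan has s, Yokaii has t. Yokaii preserves t here (none of its changes turn any other segment into t), so the proto-segment is *t.
Position 2: Vuhanan has u, Yokaii has o. Yokaii preserves o here (none of its changes turn any other segment into o), so the proto-segment is *o.
Verify the candidate proto-form against each daughter:
Vuhanan: start from *tobeb.
  rule 1 (unconditioned shift): tobeb → sobeb
  rule 2: no change — sobeb
  rule 3 (vowel merger): sobeb → subeb
  ⇒ Vuhanan subeb
Yokaii: *tobeb
  tobeb → toveb   [intervocalic lenition]
  toveb → tovib   [vowel merger]
  tovib (rule 3 does not apply)
  giving Yokaii tovib.
Only *tobeb yields all of Vuhanan subeb, Yokaii tovib.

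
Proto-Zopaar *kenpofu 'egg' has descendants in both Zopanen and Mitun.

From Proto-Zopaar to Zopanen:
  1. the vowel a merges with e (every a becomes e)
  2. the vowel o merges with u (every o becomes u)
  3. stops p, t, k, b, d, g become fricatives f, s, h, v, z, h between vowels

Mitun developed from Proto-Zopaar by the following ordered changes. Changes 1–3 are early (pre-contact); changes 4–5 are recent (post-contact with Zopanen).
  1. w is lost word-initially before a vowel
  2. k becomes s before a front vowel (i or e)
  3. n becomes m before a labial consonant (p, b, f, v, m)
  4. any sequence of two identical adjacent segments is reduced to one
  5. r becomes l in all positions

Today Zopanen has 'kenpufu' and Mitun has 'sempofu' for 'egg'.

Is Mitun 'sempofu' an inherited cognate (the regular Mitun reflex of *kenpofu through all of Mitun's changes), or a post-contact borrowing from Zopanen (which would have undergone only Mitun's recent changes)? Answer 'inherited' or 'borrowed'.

inherited

If inherited, *kenpofu would pass through all of Mitun's changes:
Mitun: *kenpofu
  kenpofu (rule 1 does not apply)
  kenpofu → senpofu   [palatalisation]
  senpofu → sempofu   [nasal place assimilation]
  sempofu (rule 4 does not apply)
  sempofu (rule 5 does not apply)
  giving Mitun sempofu.
If borrowed from Zopanen 'kenpufu' after the early changes, it would undergo only the recent ones:
  rule 4 (degemination): no change (kenpufu)
  rule 5 (unconditioned shift): no change (kenpufu)
  ⇒ as a loan: kenpufu
Mitun 'sempofu' matches the inherited outcome exactly, so it is an inherited cognate, not a loan.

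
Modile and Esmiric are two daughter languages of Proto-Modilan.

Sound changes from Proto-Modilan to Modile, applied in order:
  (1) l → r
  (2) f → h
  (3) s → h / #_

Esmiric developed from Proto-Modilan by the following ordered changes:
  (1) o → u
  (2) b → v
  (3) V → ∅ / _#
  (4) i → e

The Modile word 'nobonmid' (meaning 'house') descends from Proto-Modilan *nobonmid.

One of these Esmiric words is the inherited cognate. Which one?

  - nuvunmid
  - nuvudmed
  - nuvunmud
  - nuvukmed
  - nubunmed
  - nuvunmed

nuvunmed

Esmiric: start from *nobonmid.
  rule 1 (vowel merger): nobonmid → nubunmid
  rule 2 (unconditioned shift): nubunmid → nuvunmid
  rule 3: no change — nuvunmid
  rule 4 (vowel merger): nuvunmid → nuvunmed
  ⇒ Esmiric nuvunmed
Only 'nuvunmed' matches the regular Esmiric development of *nobonmid.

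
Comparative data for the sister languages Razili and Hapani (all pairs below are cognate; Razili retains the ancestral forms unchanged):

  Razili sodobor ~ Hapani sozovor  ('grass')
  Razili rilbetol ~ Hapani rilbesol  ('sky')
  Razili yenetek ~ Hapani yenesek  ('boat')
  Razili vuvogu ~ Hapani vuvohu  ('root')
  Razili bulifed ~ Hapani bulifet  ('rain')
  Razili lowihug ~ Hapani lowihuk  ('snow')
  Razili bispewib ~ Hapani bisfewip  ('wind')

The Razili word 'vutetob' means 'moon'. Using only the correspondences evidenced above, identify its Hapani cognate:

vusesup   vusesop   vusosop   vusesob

vusesop

yenetek ~ yenesek — Razili t corresponds to Hapani s between vowels (before a front vowel).
rilbetol ~ rilbesol — Razili t corresponds to Hapani s between vowels (before a back vowel).
bispewib ~ bisfewip — Razili b corresponds to Hapani p word-finally.
Applying these to Razili 'vutetob':
  vutetob → vusetob   (t→s between vowels (before a front vowel))
  vusetob → vusesob   (t→s between vowels (before a back vowel))
  vusesob → vusesop   (b→p word-finally)
So the Hapani cognate is 'vusesop'.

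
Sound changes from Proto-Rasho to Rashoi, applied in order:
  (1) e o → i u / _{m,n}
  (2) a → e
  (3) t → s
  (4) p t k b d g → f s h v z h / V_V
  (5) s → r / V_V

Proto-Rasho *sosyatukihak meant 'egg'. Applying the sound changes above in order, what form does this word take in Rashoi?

Rashoi: start from *sosyatukihak.
  rule 1: no change — sosyatukihak
  rule 2 (vowel merger): sosyatukihak → sosyetukihek
  rule 3 (unconditioned shift): sosyetukihek → sosyesukihek
  rule 4 (intervocalic lenition): sosyesukihek → sosyesuhihek
  rule 5 (rhotacism): sosyesuhihek → sosyeruhihek
  ⇒ Rashoi sosyeruhihek

sosyeruhihek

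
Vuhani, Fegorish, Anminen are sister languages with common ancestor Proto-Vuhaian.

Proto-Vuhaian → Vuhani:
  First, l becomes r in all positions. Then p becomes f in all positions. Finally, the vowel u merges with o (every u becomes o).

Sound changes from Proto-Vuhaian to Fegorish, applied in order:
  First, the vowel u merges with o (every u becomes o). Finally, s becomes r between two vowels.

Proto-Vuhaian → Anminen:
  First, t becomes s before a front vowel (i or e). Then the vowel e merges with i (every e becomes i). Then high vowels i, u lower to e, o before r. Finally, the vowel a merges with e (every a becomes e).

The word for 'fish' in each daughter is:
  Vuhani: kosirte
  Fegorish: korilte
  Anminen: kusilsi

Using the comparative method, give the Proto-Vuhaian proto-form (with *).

*kusilte

Position 5: Vuhani has r, Fegorish has l, Anminen has l. Fegorish preserves l here (none of its changes turn any other segment into l), so the proto-segment is *l.
Position 2: Vuhani has o, Fegorish has o, Anminen has u. Anminen preserves u here (none of its changes turn any other segment into u), so the proto-segment is *u.
Position 7: Vuhani has e, Fegorish has e, Anminen has i. Vuhani preserves e here (none of its changes turn any other segment into e), so the proto-segment is *e.
Continuing position by position gives *kusilte; check it forward:
Vuhani: *kusilte > kusirte > kosirte  (by unconditioned shift, vowel merger)
Fegorish: start from *kusilte.
  rule 1 (vowel merger): kusilte → kosilte
  rule 2 (rhotacism): kosilte → korilte
  ⇒ Fegorish korilte
Anminen: *kusilte > kusilse > kusilsi  (by palatalisation, vowel merger)
No other proto-form is consistent with every reflex, so the reconstruction is *kusilte.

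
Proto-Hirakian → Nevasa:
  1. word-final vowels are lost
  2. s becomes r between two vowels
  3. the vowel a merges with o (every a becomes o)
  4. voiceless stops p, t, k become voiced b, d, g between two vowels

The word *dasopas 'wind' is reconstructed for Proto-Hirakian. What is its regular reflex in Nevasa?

dorobos

Nevasa: *dasopas > daropas > doropos > dorobos  (by rhotacism, vowel merger, intervocalic voicing)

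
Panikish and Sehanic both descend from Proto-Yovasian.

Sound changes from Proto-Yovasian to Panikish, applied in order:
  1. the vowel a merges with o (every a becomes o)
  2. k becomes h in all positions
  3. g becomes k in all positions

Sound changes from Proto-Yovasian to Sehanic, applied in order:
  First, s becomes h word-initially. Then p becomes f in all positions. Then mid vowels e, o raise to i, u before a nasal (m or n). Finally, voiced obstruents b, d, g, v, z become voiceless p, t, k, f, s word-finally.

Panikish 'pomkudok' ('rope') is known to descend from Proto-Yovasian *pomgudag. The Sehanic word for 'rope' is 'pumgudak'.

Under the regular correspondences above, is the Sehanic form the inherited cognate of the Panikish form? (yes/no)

Derive the expected Sehanic reflex of *pomgudag:
Sehanic: *pomgudag
  pomgudag (rule 1 does not apply)
  pomgudag → fomgudag   [unconditioned shift]
  fomgudag → fumgudag   [pre-nasal raising]
  fumgudag → fumgudak   [final devoicing]
  giving Sehanic fumgudak.
The regular Sehanic reflex would be 'fumgudak', but the attested form is 'pumgudak'. The correspondence is irregular, so they are not cognates (the Sehanic form has a different source).

no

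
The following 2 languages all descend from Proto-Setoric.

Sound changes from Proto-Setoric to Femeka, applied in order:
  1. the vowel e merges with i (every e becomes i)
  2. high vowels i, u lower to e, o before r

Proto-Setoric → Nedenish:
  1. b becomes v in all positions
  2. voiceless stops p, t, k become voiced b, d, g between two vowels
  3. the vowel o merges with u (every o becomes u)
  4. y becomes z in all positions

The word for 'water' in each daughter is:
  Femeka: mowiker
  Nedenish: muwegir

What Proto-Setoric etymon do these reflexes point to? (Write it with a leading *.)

*mowekir

Position 5: Femeka has k, Nedenish has g. Femeka preserves k here (none of its changes turn any other segment into k), so the proto-segment is *k.
Position 2: Femeka has o, Nedenish has u. Taking the neighbouring segments as reconstructed: Femeka o can only go back to *o; Nedenish u could go back to *o or *u — the one source consistent with every daughter is *o.
Verify the candidate proto-form against each daughter:
Femeka: *mowekir > mowikir > mowiker  (by vowel merger, pre-rhotic lowering)
Nedenish: start from *mowekir.
  rule 1: no change — mowekir
  rule 2 (intervocalic voicing): mowekir → mowegir
  rule 3 (vowel merger): mowegir → muwegir
  rule 4: no change — muwegir
  ⇒ Nedenish muwegir
*mowekir is the unique common source.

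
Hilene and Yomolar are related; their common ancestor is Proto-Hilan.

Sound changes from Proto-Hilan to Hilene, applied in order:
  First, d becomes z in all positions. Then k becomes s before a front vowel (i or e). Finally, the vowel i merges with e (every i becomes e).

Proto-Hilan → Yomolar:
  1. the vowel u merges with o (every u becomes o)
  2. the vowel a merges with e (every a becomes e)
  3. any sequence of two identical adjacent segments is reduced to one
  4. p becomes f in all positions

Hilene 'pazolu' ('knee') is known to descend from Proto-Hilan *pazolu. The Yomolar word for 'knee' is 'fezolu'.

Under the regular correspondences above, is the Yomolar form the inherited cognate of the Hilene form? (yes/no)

no

Derive the expected Yomolar reflex of *pazolu:
Yomolar: *pazolu > pazolo > pezolo > fezolo  (by vowel merger, vowel merger, unconditioned shift)
The regular Yomolar reflex would be 'fezolo', but the attested form is 'fezolu'. The correspondence is irregular, so they are not cognates (the Yomolar form has a different source).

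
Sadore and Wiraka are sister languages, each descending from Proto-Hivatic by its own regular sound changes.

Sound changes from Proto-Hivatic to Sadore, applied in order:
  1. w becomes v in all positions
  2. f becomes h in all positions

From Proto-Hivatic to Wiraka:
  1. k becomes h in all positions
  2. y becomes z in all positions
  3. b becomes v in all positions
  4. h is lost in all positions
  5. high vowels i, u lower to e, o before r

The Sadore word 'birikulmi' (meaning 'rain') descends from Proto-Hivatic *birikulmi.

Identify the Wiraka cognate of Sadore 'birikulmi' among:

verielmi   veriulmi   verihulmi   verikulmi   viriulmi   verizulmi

Wiraka: *birikulmi > birihulmi > virihulmi > viriulmi > veriulmi  (by unconditioned shift, unconditioned shift, h-loss, pre-rhotic lowering)
The other candidates each miss or misapply at least one Wiraka change.

veriulmi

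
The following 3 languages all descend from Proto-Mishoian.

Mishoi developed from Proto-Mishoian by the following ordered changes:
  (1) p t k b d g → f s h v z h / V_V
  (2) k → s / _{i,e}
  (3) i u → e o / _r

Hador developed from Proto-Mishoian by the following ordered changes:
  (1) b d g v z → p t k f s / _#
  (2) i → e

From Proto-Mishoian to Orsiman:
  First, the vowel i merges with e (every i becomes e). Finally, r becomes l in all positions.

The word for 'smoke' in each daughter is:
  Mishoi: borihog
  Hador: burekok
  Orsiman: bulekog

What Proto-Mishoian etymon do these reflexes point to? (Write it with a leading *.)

Position 3: Mishoi has r, Hador has r, Orsiman has l. Mishoi preserves r here (none of its changes turn any other segment into r), so the proto-segment is *r.
Position 5: Mishoi has h, Hador has k, Orsiman has k. Orsiman preserves k here (none of its changes turn any other segment into k), so the proto-segment is *k.
This points to *burikog. Verify forward in each daughter:
Mishoi: *burikog
  burikog → burihog   [intervocalic lenition]
  burihog (rule 2 does not apply)
  burihog → borihog   [pre-rhotic lowering]
  giving Mishoi borihog.
Hador: *burikog > burikok > burekok  (by final devoicing, vowel merger)
Orsiman: *burikog
  burikog → burekog   [vowel merger]
  burekog → bulekog   [unconditioned shift]
  giving Orsiman bulekog.
Only *burikog yields all of Mishoi borihog, Hador burekok, Orsiman bulekog.

*burikog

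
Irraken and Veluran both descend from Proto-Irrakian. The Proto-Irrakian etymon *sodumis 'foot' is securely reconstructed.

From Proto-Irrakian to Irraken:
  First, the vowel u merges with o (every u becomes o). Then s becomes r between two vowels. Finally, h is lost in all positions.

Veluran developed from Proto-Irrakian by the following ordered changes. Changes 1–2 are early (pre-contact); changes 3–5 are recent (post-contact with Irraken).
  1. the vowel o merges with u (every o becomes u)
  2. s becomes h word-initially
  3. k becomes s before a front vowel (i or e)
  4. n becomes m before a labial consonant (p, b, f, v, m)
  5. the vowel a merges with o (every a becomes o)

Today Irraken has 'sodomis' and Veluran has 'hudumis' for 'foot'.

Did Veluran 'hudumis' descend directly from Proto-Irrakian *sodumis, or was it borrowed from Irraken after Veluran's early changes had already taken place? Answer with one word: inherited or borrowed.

inherited

If inherited, *sodumis would pass through all of Veluran's changes:
Veluran: start from *sodumis.
  rule 1 (vowel merger): sodumis → sudumis
  rule 2 (debuccalisation): sudumis → hudumis
  rule 3: no change — hudumis
  rule 4: no change — hudumis
  rule 5: no change — hudumis
  ⇒ Veluran hudumis
If borrowed from Irraken 'sodomis' after the early changes, it would undergo only the recent ones:
  rule 3 (palatalisation): no change (sodomis)
  rule 4 (nasal place assimilation): no change (sodomis)
  rule 5 (vowel merger): no change (sodomis)
  ⇒ as a loan: sodomis
Veluran 'hudumis' matches the inherited outcome exactly, so it is an inherited cognate, not a loan.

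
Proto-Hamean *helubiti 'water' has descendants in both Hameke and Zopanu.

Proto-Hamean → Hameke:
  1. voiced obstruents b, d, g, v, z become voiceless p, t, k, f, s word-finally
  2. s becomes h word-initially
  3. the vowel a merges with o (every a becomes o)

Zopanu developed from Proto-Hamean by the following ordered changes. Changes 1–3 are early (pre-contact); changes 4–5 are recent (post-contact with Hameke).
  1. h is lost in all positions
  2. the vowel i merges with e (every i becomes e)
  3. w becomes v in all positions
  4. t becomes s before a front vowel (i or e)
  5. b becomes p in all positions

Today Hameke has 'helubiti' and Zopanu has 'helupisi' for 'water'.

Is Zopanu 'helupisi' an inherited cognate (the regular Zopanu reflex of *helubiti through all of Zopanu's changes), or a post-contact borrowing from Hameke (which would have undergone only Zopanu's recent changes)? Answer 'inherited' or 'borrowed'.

borrowed

If inherited, *helubiti would pass through all of Zopanu's changes:
Zopanu: start from *helubiti.
  rule 1 (h-loss): helubiti → elubiti
  rule 2 (vowel merger): elubiti → elubete
  rule 3: no change — elubete
  rule 4 (palatalisation): elubete → elubese
  rule 5 (unconditioned shift): elubese → elupese
  ⇒ Zopanu elupese
If borrowed from Hameke 'helubiti' after the early changes, it would undergo only the recent ones:
  rule 4 (palatalisation): helubiti → helubisi
  rule 5 (unconditioned shift): helubisi → helupisi
  ⇒ as a loan: helupisi
Zopanu 'helupisi' matches the loan outcome 'helupisi', not the inherited 'elupese' — it skipped the early Zopanu changes, so it was borrowed from Hameke.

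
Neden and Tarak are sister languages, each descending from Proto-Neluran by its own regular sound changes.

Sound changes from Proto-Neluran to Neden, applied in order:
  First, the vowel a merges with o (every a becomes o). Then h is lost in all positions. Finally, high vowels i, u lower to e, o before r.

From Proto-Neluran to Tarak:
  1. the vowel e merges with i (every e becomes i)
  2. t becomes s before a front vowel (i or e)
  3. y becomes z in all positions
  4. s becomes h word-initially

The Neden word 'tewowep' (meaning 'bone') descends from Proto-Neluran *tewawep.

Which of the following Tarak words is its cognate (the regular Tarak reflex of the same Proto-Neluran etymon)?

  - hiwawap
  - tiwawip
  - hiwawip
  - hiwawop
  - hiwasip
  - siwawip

hiwawip

Tarak: start from *tewawep.
  rule 1 (vowel merger): tewawep → tiwawip
  rule 2 (palatalisation): tiwawip → siwawip
  rule 3: no change — siwawip
  rule 4 (debuccalisation): siwawip → hiwawip
  ⇒ Tarak hiwawip
The other candidates each miss or misapply at least one Tarak change.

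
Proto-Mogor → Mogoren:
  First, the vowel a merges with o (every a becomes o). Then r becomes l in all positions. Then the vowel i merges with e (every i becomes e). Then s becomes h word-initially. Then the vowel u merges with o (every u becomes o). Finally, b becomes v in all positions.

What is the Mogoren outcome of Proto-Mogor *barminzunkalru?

Mogoren: *barminzunkalru
  barminzunkalru → borminzunkolru   [vowel merger]
  borminzunkolru → bolminzunkollu   [unconditioned shift]
  bolminzunkollu → bolmenzunkollu   [vowel merger]
  bolmenzunkollu (rule 4 does not apply)
  bolmenzunkollu → bolmenzonkollo   [vowel merger]
  bolmenzonkollo → volmenzonkollo   [unconditioned shift]
  giving Mogoren volmenzonkollo.

volmenzonkollo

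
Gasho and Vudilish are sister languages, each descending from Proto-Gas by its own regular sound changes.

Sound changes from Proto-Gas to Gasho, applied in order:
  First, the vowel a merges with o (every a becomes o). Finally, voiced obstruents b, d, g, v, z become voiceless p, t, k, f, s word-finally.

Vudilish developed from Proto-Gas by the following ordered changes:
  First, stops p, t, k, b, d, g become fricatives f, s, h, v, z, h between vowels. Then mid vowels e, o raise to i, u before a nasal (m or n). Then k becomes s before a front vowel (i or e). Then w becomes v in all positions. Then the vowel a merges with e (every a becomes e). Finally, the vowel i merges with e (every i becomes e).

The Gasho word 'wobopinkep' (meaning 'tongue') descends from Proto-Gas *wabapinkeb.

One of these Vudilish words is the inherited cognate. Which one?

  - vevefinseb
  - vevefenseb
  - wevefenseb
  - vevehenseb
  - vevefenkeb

Vudilish: *wabapinkeb
  wabapinkeb → wavafinkeb   [intervocalic lenition]
  wavafinkeb (rule 2 does not apply)
  wavafinkeb → wavafinseb   [palatalisation]
  wavafinseb → vavafinseb   [unconditioned shift]
  vavafinseb → vevefinseb   [vowel merger]
  vevefinseb → vevefenseb   [vowel merger]
  giving Vudilish vevefenseb.
Only 'vevefenseb' matches the regular Vudilish development of *wabapinkeb.

vevefenseb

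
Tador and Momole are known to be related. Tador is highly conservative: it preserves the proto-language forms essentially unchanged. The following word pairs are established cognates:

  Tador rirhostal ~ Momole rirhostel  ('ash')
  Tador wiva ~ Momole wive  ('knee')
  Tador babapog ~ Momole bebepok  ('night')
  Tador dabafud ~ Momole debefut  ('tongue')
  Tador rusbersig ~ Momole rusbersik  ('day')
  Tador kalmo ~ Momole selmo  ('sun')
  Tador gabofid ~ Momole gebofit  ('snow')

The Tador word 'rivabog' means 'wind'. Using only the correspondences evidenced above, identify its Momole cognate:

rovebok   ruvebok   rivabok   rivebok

babapog ~ bebepok, dabafud ~ debefut — Tador a corresponds to Momole e after a consonant, before a labial obstruent.
babapog ~ bebepok, rusbersig ~ rusbersik — Tador g corresponds to Momole k word-finally.
Applying these to Tador 'rivabog':
  rivabog → rivebog   (a→e after a consonant, before a labial obstruent)
  rivebog → rivebok   (g→k word-finally)
So the Momole cognate is 'rivebok'.

rivebok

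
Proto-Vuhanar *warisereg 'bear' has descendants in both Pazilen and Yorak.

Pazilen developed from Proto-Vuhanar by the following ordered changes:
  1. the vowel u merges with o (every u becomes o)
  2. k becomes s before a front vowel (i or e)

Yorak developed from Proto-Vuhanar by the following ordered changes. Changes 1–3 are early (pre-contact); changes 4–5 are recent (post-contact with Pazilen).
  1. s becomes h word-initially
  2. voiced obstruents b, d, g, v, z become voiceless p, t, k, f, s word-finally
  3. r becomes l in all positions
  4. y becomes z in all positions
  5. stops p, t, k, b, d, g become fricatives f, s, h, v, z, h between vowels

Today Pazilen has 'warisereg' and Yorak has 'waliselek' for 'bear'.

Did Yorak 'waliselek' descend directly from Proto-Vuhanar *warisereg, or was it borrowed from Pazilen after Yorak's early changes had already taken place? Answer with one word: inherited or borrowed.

inherited

If inherited, *warisereg would pass through all of Yorak's changes:
Yorak: start from *warisereg.
  rule 1: no change — warisereg
  rule 2 (final devoicing): warisereg → wariserek
  rule 3 (unconditioned shift): wariserek → waliselek
  rule 4: no change — waliselek
  rule 5: no change — waliselek
  ⇒ Yorak waliselek
If borrowed from Pazilen 'warisereg' after the early changes, it would undergo only the recent ones:
  rule 4 (unconditioned shift): no change (warisereg)
  rule 5 (intervocalic lenition): no change (warisereg)
  ⇒ as a loan: warisereg
Yorak 'waliselek' matches the inherited outcome exactly, so it is an inherited cognate, not a loan.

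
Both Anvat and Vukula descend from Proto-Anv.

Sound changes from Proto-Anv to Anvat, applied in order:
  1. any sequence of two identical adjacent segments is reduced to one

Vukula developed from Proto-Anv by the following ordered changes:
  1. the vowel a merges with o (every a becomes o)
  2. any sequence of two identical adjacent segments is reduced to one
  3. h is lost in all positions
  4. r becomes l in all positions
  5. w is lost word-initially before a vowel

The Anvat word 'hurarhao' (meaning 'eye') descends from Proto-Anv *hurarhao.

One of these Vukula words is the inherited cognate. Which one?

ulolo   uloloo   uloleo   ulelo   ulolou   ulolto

Vukula: *hurarhao > hurorhoo > hurorho > uroro > ulolo  (by vowel merger, degemination, h-loss, unconditioned shift)

ulolo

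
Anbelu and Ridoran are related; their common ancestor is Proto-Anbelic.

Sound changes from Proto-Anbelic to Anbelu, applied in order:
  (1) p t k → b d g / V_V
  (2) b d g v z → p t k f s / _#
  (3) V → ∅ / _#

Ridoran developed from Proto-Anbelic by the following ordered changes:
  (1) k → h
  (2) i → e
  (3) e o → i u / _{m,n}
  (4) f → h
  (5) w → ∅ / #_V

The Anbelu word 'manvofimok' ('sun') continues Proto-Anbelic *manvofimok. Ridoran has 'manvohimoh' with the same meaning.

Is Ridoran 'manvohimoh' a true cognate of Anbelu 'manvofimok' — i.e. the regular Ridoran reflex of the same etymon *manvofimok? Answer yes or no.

yes

Derive the expected Ridoran reflex of *manvofimok:
Ridoran: start from *manvofimok.
  rule 1 (unconditioned shift): manvofimok → manvofimoh
  rule 2 (vowel merger): manvofimoh → manvofemoh
  rule 3 (pre-nasal raising): manvofemoh → manvofimoh
  rule 4 (unconditioned shift): manvofimoh → manvohimoh
  rule 5: no change — manvohimoh
  ⇒ Ridoran manvohimoh
Ridoran 'manvohimoh' matches the regular reflex exactly, so the pair is cognate.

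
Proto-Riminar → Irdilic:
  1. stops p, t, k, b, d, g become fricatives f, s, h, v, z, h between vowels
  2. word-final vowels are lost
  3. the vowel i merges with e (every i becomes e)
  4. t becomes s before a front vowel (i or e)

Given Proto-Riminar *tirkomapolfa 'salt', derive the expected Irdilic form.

serkomafolf

Irdilic: start from *tirkomapolfa.
  rule 1 (intervocalic lenition): tirkomapolfa → tirkomafolfa
  rule 2 (apocope): tirkomafolfa → tirkomafolf
  rule 3 (vowel merger): tirkomafolf → terkomafolf
  rule 4 (palatalisation): terkomafolf → serkomafolf
  ⇒ Irdilic serkomafolf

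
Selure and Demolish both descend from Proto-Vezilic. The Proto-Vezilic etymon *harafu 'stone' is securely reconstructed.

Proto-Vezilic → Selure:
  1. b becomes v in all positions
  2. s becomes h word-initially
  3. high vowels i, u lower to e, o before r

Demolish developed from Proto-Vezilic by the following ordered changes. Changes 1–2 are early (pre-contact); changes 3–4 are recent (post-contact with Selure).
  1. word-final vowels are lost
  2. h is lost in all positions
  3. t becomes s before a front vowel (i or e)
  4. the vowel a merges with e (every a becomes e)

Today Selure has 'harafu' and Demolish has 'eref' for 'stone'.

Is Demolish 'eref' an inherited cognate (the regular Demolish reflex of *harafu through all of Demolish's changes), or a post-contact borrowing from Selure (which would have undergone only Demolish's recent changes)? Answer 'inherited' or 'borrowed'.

inherited

If inherited, *harafu would pass through all of Demolish's changes:
Demolish: *harafu
  harafu → haraf   [apocope]
  haraf → araf   [h-loss]
  araf (rule 3 does not apply)
  araf → eref   [vowel merger]
  giving Demolish eref.
If borrowed from Selure 'harafu' after the early changes, it would undergo only the recent ones:
  rule 3 (palatalisation): no change (harafu)
  rule 4 (vowel merger): harafu → herefu
  ⇒ as a loan: herefu
Demolish 'eref' matches the inherited outcome exactly, so it is an inherited cognate, not a loan.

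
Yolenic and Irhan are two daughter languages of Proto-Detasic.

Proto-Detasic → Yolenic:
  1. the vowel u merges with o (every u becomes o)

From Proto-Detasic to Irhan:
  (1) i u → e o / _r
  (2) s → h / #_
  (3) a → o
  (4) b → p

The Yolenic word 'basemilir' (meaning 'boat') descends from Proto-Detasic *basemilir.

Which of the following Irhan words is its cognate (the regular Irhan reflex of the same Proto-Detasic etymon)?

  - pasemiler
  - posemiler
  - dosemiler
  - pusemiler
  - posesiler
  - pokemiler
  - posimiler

posemiler

Irhan: *basemilir > basemiler > bosemiler > posemiler  (by pre-rhotic lowering, vowel merger, unconditioned shift)
The other candidates each miss or misapply at least one Irhan change.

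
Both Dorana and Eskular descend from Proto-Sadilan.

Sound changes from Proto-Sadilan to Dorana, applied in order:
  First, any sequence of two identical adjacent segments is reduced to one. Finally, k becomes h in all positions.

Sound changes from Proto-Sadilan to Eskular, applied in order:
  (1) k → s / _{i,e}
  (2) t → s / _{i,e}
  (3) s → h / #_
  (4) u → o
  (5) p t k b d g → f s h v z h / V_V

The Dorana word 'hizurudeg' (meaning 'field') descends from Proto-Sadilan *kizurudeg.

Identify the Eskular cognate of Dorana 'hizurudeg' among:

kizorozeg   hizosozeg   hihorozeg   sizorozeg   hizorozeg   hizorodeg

hizorozeg

Eskular: start from *kizurudeg.
  rule 1 (palatalisation): kizurudeg → sizurudeg
  rule 2: no change — sizurudeg
  rule 3 (debuccalisation): sizurudeg → hizurudeg
  rule 4 (vowel merger): hizurudeg → hizorodeg
  rule 5 (intervocalic lenition): hizorodeg → hizorozeg
  ⇒ Eskular hizorozeg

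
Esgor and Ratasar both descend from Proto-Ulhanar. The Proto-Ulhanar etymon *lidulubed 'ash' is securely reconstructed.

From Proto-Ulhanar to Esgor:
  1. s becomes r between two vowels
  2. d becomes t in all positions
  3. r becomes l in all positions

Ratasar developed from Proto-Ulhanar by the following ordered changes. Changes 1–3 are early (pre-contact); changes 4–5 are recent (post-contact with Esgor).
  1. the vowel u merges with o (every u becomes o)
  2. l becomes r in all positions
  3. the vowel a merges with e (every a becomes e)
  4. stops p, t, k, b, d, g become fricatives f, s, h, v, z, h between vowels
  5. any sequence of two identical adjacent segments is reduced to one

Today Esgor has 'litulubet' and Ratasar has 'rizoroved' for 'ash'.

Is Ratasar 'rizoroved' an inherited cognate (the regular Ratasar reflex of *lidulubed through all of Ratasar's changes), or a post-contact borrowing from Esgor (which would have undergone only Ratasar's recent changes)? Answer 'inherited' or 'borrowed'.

If inherited, *lidulubed would pass through all of Ratasar's changes:
Ratasar: *lidulubed
  lidulubed → lidolobed   [vowel merger]
  lidolobed → ridorobed   [unconditioned shift]
  ridorobed (rule 3 does not apply)
  ridorobed → rizoroved   [intervocalic lenition]
  rizoroved (rule 5 does not apply)
  giving Ratasar rizoroved.
If borrowed from Esgor 'litulubet' after the early changes, it would undergo only the recent ones:
  rule 4 (intervocalic lenition): litulubet → lisuluvet
  rule 5 (degemination): no change (lisuluvet)
  ⇒ as a loan: lisuluvet
Ratasar 'rizoroved' matches the inherited outcome exactly, so it is an inherited cognate, not a loan.

inherited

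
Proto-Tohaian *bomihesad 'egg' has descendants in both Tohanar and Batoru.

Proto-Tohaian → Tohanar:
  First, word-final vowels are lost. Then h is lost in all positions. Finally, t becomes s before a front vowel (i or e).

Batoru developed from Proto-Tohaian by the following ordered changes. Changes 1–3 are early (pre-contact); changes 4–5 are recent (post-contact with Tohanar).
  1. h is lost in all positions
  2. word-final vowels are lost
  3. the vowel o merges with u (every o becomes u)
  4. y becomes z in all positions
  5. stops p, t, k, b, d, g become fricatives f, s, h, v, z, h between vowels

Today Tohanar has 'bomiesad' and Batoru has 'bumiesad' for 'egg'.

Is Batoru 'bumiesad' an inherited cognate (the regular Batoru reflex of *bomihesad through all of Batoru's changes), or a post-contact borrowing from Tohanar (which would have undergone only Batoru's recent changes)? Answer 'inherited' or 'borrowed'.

inherited

If inherited, *bomihesad would pass through all of Batoru's changes:
Batoru: *bomihesad
  bomihesad → bomiesad   [h-loss]
  bomiesad (rule 2 does not apply)
  bomiesad → bumiesad   [vowel merger]
  bumiesad (rule 4 does not apply)
  bumiesad (rule 5 does not apply)
  giving Batoru bumiesad.
If borrowed from Tohanar 'bomiesad' after the early changes, it would undergo only the recent ones:
  rule 4 (unconditioned shift): no change (bomiesad)
  rule 5 (intervocalic lenition): no change (bomiesad)
  ⇒ as a loan: bomiesad
Batoru 'bumiesad' matches the inherited outcome exactly, so it is an inherited cognate, not a loan.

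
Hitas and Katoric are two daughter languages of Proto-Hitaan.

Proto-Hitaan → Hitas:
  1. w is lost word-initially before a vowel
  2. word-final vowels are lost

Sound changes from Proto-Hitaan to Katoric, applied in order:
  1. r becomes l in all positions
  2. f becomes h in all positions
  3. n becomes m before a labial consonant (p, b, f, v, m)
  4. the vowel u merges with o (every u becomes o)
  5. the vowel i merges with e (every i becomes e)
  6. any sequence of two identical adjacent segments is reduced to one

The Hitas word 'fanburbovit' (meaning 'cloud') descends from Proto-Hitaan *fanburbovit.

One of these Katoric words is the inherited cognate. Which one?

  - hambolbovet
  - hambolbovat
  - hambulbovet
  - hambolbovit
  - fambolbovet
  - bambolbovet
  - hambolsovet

hambolbovet

Katoric: *fanburbovit
  fanburbovit → fanbulbovit   [unconditioned shift]
  fanbulbovit → hanbulbovit   [unconditioned shift]
  hanbulbovit → hambulbovit   [nasal place assimilation]
  hambulbovit → hambolbovit   [vowel merger]
  hambolbovit → hambolbovet   [vowel merger]
  hambolbovet (rule 6 does not apply)
  giving Katoric hambolbovet.
Among the options, 'hambolbovet' alone shows every Katoric change applied in order.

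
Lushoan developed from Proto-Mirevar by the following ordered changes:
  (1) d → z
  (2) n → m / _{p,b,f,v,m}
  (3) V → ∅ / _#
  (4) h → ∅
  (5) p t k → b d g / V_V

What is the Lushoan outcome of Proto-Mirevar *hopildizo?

Lushoan: *hopildizo > hopilzizo > hopilziz > opilziz > obilziz  (by unconditioned shift, apocope, h-loss, intervocalic voicing)

obilziz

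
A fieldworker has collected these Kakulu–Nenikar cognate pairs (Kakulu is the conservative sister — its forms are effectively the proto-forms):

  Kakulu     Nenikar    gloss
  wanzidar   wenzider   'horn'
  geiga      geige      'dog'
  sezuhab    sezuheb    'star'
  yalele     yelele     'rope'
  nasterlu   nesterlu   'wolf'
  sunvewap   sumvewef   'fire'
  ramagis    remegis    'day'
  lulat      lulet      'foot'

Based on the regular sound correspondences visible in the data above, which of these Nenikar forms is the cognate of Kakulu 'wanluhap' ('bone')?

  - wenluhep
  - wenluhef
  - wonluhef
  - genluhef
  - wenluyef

wenluhef

wanzidar ~ wenzider — Kakulu a corresponds to Nenikar e after a consonant, before a nasal.
sunvewap ~ sumvewef — Kakulu a corresponds to Nenikar e after a consonant, before a labial obstruent.
sunvewap ~ sumvewef — Kakulu p corresponds to Nenikar f word-finally.
Applying these to Kakulu 'wanluhap':
  wanluhap → wenluhap   (a→e after a consonant, before a nasal)
  wenluhap → wenluhep   (a→e after a consonant, before a labial obstruent)
  wenluhep → wenluhef   (p→f word-finally)
So the Nenikar cognate is 'wenluhef'.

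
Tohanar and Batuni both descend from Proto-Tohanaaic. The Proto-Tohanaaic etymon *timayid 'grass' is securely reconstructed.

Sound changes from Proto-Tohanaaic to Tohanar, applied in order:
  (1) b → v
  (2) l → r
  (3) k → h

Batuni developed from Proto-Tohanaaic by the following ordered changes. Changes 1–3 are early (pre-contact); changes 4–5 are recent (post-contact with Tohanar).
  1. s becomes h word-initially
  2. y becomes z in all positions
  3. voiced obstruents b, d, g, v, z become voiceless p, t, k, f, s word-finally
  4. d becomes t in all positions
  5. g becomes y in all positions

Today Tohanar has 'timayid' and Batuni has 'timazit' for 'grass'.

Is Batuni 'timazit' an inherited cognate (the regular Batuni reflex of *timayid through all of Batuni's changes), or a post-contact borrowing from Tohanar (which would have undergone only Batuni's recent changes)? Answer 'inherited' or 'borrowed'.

If inherited, *timayid would pass through all of Batuni's changes:
Batuni: start from *timayid.
  rule 1: no change — timayid
  rule 2 (unconditioned shift): timayid → timazid
  rule 3 (final devoicing): timazid → timazit
  rule 4: no change — timazit
  rule 5: no change — timazit
  ⇒ Batuni timazit
If borrowed from Tohanar 'timayid' after the early changes, it would undergo only the recent ones:
  rule 4 (unconditioned shift): timayid → timayit
  rule 5 (unconditioned shift): no change (timayit)
  ⇒ as a loan: timayit
Batuni 'timazit' matches the inherited outcome exactly, so it is an inherited cognate, not a loan.

inherited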